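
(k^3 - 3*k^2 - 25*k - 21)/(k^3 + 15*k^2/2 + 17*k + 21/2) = 2*(k - 7)/(2*k + 7)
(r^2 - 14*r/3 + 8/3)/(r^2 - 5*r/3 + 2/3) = (r - 4)/(r - 1)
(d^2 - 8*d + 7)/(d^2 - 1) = (d - 7)/(d + 1)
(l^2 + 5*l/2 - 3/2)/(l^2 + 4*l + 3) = (l - 1/2)/(l + 1)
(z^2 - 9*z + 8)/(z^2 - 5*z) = (z^2 - 9*z + 8)/(z*(z - 5))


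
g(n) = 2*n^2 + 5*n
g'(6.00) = 29.00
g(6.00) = 102.00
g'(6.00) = 29.00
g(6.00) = 102.00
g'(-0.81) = 1.76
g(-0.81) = -2.74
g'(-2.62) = -5.48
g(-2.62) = 0.63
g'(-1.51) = -1.04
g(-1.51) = -2.99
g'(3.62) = 19.48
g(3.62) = 44.31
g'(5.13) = 25.52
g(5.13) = 78.28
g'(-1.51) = -1.04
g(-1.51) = -2.99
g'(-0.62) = 2.52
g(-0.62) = -2.33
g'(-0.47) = 3.12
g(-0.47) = -1.91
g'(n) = 4*n + 5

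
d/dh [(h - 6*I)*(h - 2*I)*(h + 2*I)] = 3*h^2 - 12*I*h + 4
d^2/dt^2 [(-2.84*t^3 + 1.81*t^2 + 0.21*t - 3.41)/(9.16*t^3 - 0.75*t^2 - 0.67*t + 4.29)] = (264.716672*t^6 + 1.14316800000006*t^5 - 2036.202048*t^4 - 640.773904*t^3 + 98.951556*t^2 + 484.17138*t + 42.8252)/(768.575296*t^9 - 188.7876*t^8 - 153.192756*t^7 + 1107.060597*t^6 - 165.628653*t^5 - 151.742178*t^4 + 518.378255*t^3 - 35.631882*t^2 - 36.992241*t + 78.953589)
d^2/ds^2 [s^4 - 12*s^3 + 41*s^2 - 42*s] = 12*s^2 - 72*s + 82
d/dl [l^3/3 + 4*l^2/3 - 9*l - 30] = l^2 + 8*l/3 - 9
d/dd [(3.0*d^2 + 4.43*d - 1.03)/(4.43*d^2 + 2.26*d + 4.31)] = (-12.8449*d^2 + 34.9858*d + 21.4211)/(19.6249*d^4 + 20.0236*d^3 + 43.2942*d^2 + 19.4812*d + 18.5761)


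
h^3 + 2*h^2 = h^2*(h + 2)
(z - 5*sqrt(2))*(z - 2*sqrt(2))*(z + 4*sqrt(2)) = z^3 - 3*sqrt(2)*z^2 - 36*z + 80*sqrt(2)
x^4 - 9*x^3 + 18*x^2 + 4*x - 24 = (x - 6)*(x - 2)^2*(x + 1)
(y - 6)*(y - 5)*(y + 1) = y^3 - 10*y^2 + 19*y + 30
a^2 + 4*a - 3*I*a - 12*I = (a + 4)*(a - 3*I)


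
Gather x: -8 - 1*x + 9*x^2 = 9*x^2 - x - 8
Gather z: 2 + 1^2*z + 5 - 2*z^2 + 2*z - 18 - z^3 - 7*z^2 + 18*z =-z^3 - 9*z^2 + 21*z - 11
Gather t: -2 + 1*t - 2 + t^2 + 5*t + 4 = t^2 + 6*t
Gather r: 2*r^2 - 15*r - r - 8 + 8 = 2*r^2 - 16*r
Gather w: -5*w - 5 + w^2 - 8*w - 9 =w^2 - 13*w - 14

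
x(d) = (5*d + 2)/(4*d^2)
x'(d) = 5/(4*d^2) - (5*d + 2)/(2*d^3) = (-5*d - 4)/(4*d^3)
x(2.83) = 0.50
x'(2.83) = -0.20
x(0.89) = 2.04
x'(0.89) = -3.00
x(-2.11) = -0.48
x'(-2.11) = -0.17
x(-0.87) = -0.78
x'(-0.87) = -0.13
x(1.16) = 1.45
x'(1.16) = -1.57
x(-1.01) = -0.75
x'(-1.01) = -0.25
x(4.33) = 0.32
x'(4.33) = -0.08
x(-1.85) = -0.53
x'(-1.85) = -0.21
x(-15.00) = -0.08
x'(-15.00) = -0.00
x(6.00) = 0.22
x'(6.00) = -0.04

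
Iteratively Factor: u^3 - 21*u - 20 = (u - 5)*(u^2 + 5*u + 4) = (u - 5)*(u + 1)*(u + 4)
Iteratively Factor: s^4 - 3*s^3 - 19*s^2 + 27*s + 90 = (s - 3)*(s^3 - 19*s - 30) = (s - 3)*(s + 2)*(s^2 - 2*s - 15) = (s - 5)*(s - 3)*(s + 2)*(s + 3)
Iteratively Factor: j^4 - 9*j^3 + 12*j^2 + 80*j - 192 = (j + 3)*(j^3 - 12*j^2 + 48*j - 64) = (j - 4)*(j + 3)*(j^2 - 8*j + 16) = (j - 4)^2*(j + 3)*(j - 4)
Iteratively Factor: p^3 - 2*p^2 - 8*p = (p + 2)*(p^2 - 4*p) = p*(p + 2)*(p - 4)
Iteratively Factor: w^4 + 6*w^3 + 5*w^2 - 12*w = (w)*(w^3 + 6*w^2 + 5*w - 12) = w*(w + 3)*(w^2 + 3*w - 4) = w*(w + 3)*(w + 4)*(w - 1)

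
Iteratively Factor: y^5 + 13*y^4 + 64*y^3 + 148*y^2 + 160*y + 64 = (y + 4)*(y^4 + 9*y^3 + 28*y^2 + 36*y + 16) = (y + 2)*(y + 4)*(y^3 + 7*y^2 + 14*y + 8) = (y + 1)*(y + 2)*(y + 4)*(y^2 + 6*y + 8) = (y + 1)*(y + 2)^2*(y + 4)*(y + 4)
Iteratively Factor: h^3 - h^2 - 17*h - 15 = (h - 5)*(h^2 + 4*h + 3) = (h - 5)*(h + 3)*(h + 1)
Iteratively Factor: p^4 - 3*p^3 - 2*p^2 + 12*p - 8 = (p - 2)*(p^3 - p^2 - 4*p + 4) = (p - 2)*(p - 1)*(p^2 - 4) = (p - 2)^2*(p - 1)*(p + 2)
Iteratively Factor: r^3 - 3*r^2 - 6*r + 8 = (r + 2)*(r^2 - 5*r + 4) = (r - 1)*(r + 2)*(r - 4)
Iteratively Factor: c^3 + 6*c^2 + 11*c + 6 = (c + 2)*(c^2 + 4*c + 3) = (c + 2)*(c + 3)*(c + 1)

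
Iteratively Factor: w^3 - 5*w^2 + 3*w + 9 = (w + 1)*(w^2 - 6*w + 9) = (w - 3)*(w + 1)*(w - 3)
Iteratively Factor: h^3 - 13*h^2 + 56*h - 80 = (h - 4)*(h^2 - 9*h + 20) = (h - 5)*(h - 4)*(h - 4)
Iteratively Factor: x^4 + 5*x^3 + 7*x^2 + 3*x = (x)*(x^3 + 5*x^2 + 7*x + 3) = x*(x + 1)*(x^2 + 4*x + 3) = x*(x + 1)^2*(x + 3)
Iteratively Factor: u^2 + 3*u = (u + 3)*(u)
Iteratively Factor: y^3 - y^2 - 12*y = (y)*(y^2 - y - 12) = y*(y + 3)*(y - 4)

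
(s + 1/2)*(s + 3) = s^2 + 7*s/2 + 3/2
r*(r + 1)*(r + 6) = r^3 + 7*r^2 + 6*r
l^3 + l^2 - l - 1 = (l - 1)*(l + 1)^2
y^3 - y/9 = y*(y - 1/3)*(y + 1/3)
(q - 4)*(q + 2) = q^2 - 2*q - 8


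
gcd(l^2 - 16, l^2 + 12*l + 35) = 1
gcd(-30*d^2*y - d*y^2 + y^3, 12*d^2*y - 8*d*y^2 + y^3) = -6*d*y + y^2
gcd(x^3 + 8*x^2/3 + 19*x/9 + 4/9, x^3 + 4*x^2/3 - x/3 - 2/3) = x + 1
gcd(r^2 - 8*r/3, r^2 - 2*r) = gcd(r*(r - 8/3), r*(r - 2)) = r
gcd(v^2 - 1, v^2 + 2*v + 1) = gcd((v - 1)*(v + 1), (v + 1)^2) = v + 1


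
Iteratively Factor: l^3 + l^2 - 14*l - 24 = (l + 3)*(l^2 - 2*l - 8) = (l - 4)*(l + 3)*(l + 2)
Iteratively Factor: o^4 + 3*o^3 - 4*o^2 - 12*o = (o)*(o^3 + 3*o^2 - 4*o - 12) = o*(o - 2)*(o^2 + 5*o + 6) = o*(o - 2)*(o + 2)*(o + 3)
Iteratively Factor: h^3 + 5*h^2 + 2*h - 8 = (h - 1)*(h^2 + 6*h + 8) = (h - 1)*(h + 4)*(h + 2)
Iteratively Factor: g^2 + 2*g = (g + 2)*(g)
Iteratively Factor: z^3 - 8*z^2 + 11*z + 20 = (z + 1)*(z^2 - 9*z + 20) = (z - 5)*(z + 1)*(z - 4)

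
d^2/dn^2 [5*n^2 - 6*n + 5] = 10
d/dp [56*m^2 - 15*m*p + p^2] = -15*m + 2*p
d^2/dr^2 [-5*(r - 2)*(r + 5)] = -10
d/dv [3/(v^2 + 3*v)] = 3*(-2*v - 3)/(v^2*(v + 3)^2)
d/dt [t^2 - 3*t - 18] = 2*t - 3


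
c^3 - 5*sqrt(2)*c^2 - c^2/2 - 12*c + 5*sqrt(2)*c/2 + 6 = (c - 1/2)*(c - 6*sqrt(2))*(c + sqrt(2))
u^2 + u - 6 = (u - 2)*(u + 3)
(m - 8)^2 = m^2 - 16*m + 64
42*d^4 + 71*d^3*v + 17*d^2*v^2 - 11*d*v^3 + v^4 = (-7*d + v)*(-6*d + v)*(d + v)^2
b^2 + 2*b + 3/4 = (b + 1/2)*(b + 3/2)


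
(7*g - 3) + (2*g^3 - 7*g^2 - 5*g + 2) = 2*g^3 - 7*g^2 + 2*g - 1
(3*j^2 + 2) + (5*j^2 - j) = 8*j^2 - j + 2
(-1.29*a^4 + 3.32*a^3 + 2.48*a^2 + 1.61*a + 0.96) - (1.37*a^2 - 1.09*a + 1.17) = -1.29*a^4 + 3.32*a^3 + 1.11*a^2 + 2.7*a - 0.21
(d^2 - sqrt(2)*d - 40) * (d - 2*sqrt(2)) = d^3 - 3*sqrt(2)*d^2 - 36*d + 80*sqrt(2)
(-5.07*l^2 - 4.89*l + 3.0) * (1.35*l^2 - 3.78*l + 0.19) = -6.8445*l^4 + 12.5631*l^3 + 21.5709*l^2 - 12.2691*l + 0.57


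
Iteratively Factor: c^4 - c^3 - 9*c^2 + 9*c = (c + 3)*(c^3 - 4*c^2 + 3*c) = (c - 1)*(c + 3)*(c^2 - 3*c) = (c - 3)*(c - 1)*(c + 3)*(c)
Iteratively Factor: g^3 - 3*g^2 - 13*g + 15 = (g - 5)*(g^2 + 2*g - 3) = (g - 5)*(g + 3)*(g - 1)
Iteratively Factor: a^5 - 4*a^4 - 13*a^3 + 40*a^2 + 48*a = (a - 4)*(a^4 - 13*a^2 - 12*a) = (a - 4)*(a + 1)*(a^3 - a^2 - 12*a) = (a - 4)*(a + 1)*(a + 3)*(a^2 - 4*a) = (a - 4)^2*(a + 1)*(a + 3)*(a)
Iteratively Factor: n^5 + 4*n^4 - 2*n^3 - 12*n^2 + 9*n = (n - 1)*(n^4 + 5*n^3 + 3*n^2 - 9*n) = (n - 1)*(n + 3)*(n^3 + 2*n^2 - 3*n) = n*(n - 1)*(n + 3)*(n^2 + 2*n - 3) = n*(n - 1)^2*(n + 3)*(n + 3)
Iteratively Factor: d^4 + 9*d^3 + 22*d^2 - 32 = (d + 4)*(d^3 + 5*d^2 + 2*d - 8) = (d - 1)*(d + 4)*(d^2 + 6*d + 8) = (d - 1)*(d + 2)*(d + 4)*(d + 4)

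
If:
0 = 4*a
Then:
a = 0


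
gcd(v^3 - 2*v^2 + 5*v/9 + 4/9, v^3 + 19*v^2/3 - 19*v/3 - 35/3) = 1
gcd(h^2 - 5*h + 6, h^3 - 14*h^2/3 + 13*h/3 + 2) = h^2 - 5*h + 6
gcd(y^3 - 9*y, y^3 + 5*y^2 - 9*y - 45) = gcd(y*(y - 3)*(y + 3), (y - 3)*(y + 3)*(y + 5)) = y^2 - 9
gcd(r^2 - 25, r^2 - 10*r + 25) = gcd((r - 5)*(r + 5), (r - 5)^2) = r - 5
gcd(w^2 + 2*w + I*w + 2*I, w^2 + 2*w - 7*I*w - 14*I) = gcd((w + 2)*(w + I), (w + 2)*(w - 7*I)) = w + 2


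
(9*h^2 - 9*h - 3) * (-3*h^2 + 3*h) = -27*h^4 + 54*h^3 - 18*h^2 - 9*h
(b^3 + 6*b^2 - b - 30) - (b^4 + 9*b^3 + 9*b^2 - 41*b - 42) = -b^4 - 8*b^3 - 3*b^2 + 40*b + 12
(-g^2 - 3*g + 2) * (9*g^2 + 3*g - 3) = -9*g^4 - 30*g^3 + 12*g^2 + 15*g - 6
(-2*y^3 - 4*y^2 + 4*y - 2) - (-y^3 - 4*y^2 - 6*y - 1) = -y^3 + 10*y - 1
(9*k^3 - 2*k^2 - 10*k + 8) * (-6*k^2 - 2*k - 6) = -54*k^5 - 6*k^4 + 10*k^3 - 16*k^2 + 44*k - 48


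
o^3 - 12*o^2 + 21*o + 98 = (o - 7)^2*(o + 2)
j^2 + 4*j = j*(j + 4)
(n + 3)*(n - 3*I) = n^2 + 3*n - 3*I*n - 9*I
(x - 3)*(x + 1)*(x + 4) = x^3 + 2*x^2 - 11*x - 12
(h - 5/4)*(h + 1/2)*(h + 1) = h^3 + h^2/4 - 11*h/8 - 5/8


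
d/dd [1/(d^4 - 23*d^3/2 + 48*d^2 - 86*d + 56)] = 2*(-8*d^3 + 69*d^2 - 192*d + 172)/(2*d^4 - 23*d^3 + 96*d^2 - 172*d + 112)^2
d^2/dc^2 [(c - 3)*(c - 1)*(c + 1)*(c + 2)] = 12*c^2 - 6*c - 14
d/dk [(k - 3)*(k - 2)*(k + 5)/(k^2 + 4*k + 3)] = (k^4 + 8*k^3 + 28*k^2 - 60*k - 177)/(k^4 + 8*k^3 + 22*k^2 + 24*k + 9)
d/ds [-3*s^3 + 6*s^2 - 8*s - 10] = -9*s^2 + 12*s - 8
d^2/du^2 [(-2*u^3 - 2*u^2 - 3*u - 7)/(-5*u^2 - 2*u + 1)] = 2*(73*u^3 + 543*u^2 + 261*u + 71)/(125*u^6 + 150*u^5 - 15*u^4 - 52*u^3 + 3*u^2 + 6*u - 1)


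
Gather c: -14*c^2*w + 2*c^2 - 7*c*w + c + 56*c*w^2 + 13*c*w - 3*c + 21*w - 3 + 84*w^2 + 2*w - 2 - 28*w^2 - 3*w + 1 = c^2*(2 - 14*w) + c*(56*w^2 + 6*w - 2) + 56*w^2 + 20*w - 4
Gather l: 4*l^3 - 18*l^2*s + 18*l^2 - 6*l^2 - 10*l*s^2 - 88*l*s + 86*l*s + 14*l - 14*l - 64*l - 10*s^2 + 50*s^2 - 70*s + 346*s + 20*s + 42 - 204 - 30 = 4*l^3 + l^2*(12 - 18*s) + l*(-10*s^2 - 2*s - 64) + 40*s^2 + 296*s - 192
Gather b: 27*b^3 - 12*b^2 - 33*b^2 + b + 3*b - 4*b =27*b^3 - 45*b^2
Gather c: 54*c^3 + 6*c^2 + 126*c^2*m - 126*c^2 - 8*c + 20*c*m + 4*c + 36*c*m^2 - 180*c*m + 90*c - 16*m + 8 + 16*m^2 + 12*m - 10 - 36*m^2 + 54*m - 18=54*c^3 + c^2*(126*m - 120) + c*(36*m^2 - 160*m + 86) - 20*m^2 + 50*m - 20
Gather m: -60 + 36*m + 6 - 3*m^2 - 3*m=-3*m^2 + 33*m - 54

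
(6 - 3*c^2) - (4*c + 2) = -3*c^2 - 4*c + 4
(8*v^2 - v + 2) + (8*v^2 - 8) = 16*v^2 - v - 6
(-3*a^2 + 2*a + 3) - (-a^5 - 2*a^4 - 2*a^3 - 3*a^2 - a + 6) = a^5 + 2*a^4 + 2*a^3 + 3*a - 3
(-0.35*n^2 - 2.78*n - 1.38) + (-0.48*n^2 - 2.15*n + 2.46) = -0.83*n^2 - 4.93*n + 1.08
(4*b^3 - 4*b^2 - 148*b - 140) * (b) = 4*b^4 - 4*b^3 - 148*b^2 - 140*b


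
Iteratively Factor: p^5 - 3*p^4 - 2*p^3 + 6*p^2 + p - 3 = (p - 1)*(p^4 - 2*p^3 - 4*p^2 + 2*p + 3) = (p - 1)*(p + 1)*(p^3 - 3*p^2 - p + 3) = (p - 1)*(p + 1)^2*(p^2 - 4*p + 3) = (p - 1)^2*(p + 1)^2*(p - 3)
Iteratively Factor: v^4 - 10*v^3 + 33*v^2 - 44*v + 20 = (v - 5)*(v^3 - 5*v^2 + 8*v - 4) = (v - 5)*(v - 1)*(v^2 - 4*v + 4) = (v - 5)*(v - 2)*(v - 1)*(v - 2)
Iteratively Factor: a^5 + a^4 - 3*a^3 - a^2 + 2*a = (a + 1)*(a^4 - 3*a^2 + 2*a) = (a - 1)*(a + 1)*(a^3 + a^2 - 2*a) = (a - 1)*(a + 1)*(a + 2)*(a^2 - a) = a*(a - 1)*(a + 1)*(a + 2)*(a - 1)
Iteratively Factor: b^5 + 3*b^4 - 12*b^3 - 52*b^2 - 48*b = (b)*(b^4 + 3*b^3 - 12*b^2 - 52*b - 48) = b*(b - 4)*(b^3 + 7*b^2 + 16*b + 12) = b*(b - 4)*(b + 3)*(b^2 + 4*b + 4) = b*(b - 4)*(b + 2)*(b + 3)*(b + 2)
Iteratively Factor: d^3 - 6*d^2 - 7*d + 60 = (d + 3)*(d^2 - 9*d + 20) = (d - 4)*(d + 3)*(d - 5)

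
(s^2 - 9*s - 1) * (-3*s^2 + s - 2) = -3*s^4 + 28*s^3 - 8*s^2 + 17*s + 2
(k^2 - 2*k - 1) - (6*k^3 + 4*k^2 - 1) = -6*k^3 - 3*k^2 - 2*k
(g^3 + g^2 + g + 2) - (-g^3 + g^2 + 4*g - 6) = 2*g^3 - 3*g + 8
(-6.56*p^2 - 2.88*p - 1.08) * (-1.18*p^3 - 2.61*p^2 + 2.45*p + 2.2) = 7.7408*p^5 + 20.52*p^4 - 7.2808*p^3 - 18.6692*p^2 - 8.982*p - 2.376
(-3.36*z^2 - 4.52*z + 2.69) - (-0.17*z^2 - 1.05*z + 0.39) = -3.19*z^2 - 3.47*z + 2.3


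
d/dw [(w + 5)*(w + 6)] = 2*w + 11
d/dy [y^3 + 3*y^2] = 3*y*(y + 2)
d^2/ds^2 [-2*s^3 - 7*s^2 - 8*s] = -12*s - 14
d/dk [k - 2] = 1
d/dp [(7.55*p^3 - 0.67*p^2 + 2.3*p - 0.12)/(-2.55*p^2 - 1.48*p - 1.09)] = (-19.2525*p^4 - 22.348*p^3 - 17.8319*p^2 + 0.8486*p - 2.6846)/(6.5025*p^4 + 7.548*p^3 + 7.7494*p^2 + 3.2264*p + 1.1881)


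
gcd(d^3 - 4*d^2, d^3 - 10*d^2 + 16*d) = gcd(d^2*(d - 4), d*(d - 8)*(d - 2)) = d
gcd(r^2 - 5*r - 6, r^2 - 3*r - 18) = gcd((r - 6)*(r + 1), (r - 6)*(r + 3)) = r - 6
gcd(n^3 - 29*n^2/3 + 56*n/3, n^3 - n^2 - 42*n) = n^2 - 7*n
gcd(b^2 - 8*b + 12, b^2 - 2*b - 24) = b - 6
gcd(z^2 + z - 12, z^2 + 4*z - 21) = z - 3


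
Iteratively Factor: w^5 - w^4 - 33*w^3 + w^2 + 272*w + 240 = (w + 3)*(w^4 - 4*w^3 - 21*w^2 + 64*w + 80) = (w + 1)*(w + 3)*(w^3 - 5*w^2 - 16*w + 80) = (w - 5)*(w + 1)*(w + 3)*(w^2 - 16) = (w - 5)*(w + 1)*(w + 3)*(w + 4)*(w - 4)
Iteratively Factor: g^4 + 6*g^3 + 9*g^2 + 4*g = (g + 1)*(g^3 + 5*g^2 + 4*g) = (g + 1)*(g + 4)*(g^2 + g) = g*(g + 1)*(g + 4)*(g + 1)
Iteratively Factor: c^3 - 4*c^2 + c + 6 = (c - 3)*(c^2 - c - 2) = (c - 3)*(c + 1)*(c - 2)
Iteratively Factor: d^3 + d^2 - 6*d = (d + 3)*(d^2 - 2*d) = d*(d + 3)*(d - 2)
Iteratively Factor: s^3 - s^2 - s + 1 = (s - 1)*(s^2 - 1) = (s - 1)^2*(s + 1)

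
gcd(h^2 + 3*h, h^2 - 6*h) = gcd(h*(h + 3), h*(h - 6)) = h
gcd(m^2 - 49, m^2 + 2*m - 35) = m + 7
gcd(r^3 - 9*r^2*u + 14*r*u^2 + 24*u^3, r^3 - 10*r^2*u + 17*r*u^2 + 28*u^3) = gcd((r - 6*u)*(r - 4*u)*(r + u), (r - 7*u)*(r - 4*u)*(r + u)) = r^2 - 3*r*u - 4*u^2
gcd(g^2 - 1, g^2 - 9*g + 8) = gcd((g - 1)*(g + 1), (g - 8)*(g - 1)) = g - 1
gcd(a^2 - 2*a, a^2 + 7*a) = a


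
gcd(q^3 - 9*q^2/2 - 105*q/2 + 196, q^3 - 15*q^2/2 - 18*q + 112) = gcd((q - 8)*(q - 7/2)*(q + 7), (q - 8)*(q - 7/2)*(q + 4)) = q^2 - 23*q/2 + 28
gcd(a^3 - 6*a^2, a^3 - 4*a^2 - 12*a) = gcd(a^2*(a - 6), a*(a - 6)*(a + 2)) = a^2 - 6*a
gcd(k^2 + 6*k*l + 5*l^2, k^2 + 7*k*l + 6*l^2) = k + l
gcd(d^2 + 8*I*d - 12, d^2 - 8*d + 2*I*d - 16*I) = d + 2*I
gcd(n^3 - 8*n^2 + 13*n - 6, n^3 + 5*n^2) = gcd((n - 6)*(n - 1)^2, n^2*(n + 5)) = 1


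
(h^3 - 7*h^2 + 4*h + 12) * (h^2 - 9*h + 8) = h^5 - 16*h^4 + 75*h^3 - 80*h^2 - 76*h + 96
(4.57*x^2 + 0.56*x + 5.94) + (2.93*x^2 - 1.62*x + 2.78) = 7.5*x^2 - 1.06*x + 8.72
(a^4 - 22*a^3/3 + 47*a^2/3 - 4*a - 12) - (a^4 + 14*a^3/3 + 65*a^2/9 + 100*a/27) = -12*a^3 + 76*a^2/9 - 208*a/27 - 12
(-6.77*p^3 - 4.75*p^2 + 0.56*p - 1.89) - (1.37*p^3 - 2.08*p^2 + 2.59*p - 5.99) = -8.14*p^3 - 2.67*p^2 - 2.03*p + 4.1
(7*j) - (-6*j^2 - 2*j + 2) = 6*j^2 + 9*j - 2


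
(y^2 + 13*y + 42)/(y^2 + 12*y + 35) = (y + 6)/(y + 5)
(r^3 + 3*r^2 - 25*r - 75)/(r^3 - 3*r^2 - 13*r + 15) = (r + 5)/(r - 1)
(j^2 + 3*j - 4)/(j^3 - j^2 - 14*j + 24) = (j - 1)/(j^2 - 5*j + 6)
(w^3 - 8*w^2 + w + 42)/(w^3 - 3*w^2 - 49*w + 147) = (w + 2)/(w + 7)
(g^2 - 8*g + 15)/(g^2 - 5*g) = (g - 3)/g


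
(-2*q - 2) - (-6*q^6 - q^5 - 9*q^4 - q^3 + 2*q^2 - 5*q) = 6*q^6 + q^5 + 9*q^4 + q^3 - 2*q^2 + 3*q - 2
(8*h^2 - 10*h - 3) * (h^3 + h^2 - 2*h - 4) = 8*h^5 - 2*h^4 - 29*h^3 - 15*h^2 + 46*h + 12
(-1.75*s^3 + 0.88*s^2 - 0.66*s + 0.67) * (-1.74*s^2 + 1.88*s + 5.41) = 3.045*s^5 - 4.8212*s^4 - 6.6647*s^3 + 2.3542*s^2 - 2.311*s + 3.6247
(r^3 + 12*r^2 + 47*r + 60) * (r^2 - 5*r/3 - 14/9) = r^5 + 31*r^4/3 + 229*r^3/9 - 37*r^2 - 1558*r/9 - 280/3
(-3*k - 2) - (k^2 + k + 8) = -k^2 - 4*k - 10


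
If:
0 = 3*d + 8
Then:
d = -8/3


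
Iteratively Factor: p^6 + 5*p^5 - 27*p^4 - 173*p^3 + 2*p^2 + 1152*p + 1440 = (p + 2)*(p^5 + 3*p^4 - 33*p^3 - 107*p^2 + 216*p + 720) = (p + 2)*(p + 4)*(p^4 - p^3 - 29*p^2 + 9*p + 180) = (p + 2)*(p + 3)*(p + 4)*(p^3 - 4*p^2 - 17*p + 60) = (p - 5)*(p + 2)*(p + 3)*(p + 4)*(p^2 + p - 12) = (p - 5)*(p - 3)*(p + 2)*(p + 3)*(p + 4)*(p + 4)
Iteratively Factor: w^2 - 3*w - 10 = (w + 2)*(w - 5)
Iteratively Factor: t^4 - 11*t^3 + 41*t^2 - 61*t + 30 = (t - 2)*(t^3 - 9*t^2 + 23*t - 15) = (t - 3)*(t - 2)*(t^2 - 6*t + 5) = (t - 3)*(t - 2)*(t - 1)*(t - 5)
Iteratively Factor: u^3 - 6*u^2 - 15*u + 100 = (u + 4)*(u^2 - 10*u + 25) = (u - 5)*(u + 4)*(u - 5)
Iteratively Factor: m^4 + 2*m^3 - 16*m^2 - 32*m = (m + 4)*(m^3 - 2*m^2 - 8*m) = (m - 4)*(m + 4)*(m^2 + 2*m) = m*(m - 4)*(m + 4)*(m + 2)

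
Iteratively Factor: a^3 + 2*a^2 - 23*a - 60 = (a + 4)*(a^2 - 2*a - 15) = (a - 5)*(a + 4)*(a + 3)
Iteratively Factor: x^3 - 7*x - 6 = (x - 3)*(x^2 + 3*x + 2) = (x - 3)*(x + 2)*(x + 1)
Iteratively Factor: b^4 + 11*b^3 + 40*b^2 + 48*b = (b + 3)*(b^3 + 8*b^2 + 16*b) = b*(b + 3)*(b^2 + 8*b + 16) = b*(b + 3)*(b + 4)*(b + 4)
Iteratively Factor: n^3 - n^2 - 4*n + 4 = (n - 1)*(n^2 - 4) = (n - 1)*(n + 2)*(n - 2)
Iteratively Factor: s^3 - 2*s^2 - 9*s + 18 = (s - 3)*(s^2 + s - 6) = (s - 3)*(s + 3)*(s - 2)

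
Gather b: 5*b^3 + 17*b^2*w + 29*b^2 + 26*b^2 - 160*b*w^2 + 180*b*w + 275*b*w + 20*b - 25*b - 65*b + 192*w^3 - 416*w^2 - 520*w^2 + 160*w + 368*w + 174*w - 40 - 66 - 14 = 5*b^3 + b^2*(17*w + 55) + b*(-160*w^2 + 455*w - 70) + 192*w^3 - 936*w^2 + 702*w - 120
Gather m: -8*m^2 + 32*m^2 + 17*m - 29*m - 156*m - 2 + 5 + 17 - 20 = 24*m^2 - 168*m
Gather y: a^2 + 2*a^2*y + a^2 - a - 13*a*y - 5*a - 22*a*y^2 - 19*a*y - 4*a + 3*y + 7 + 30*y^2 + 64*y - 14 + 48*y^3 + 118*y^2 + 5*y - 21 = 2*a^2 - 10*a + 48*y^3 + y^2*(148 - 22*a) + y*(2*a^2 - 32*a + 72) - 28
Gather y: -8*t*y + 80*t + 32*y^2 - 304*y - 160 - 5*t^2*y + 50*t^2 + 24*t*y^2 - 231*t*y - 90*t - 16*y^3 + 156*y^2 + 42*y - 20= 50*t^2 - 10*t - 16*y^3 + y^2*(24*t + 188) + y*(-5*t^2 - 239*t - 262) - 180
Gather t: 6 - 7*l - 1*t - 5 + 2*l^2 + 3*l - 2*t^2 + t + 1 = 2*l^2 - 4*l - 2*t^2 + 2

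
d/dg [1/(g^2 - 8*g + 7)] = 2*(4 - g)/(g^2 - 8*g + 7)^2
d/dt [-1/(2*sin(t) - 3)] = 2*cos(t)/(2*sin(t) - 3)^2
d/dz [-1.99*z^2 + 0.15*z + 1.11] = 0.15 - 3.98*z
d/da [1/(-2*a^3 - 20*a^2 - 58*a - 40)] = (3*a^2 + 20*a + 29)/(2*(a^3 + 10*a^2 + 29*a + 20)^2)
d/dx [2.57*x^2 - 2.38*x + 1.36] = 5.14*x - 2.38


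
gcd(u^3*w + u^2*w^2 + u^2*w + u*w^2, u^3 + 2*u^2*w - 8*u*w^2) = u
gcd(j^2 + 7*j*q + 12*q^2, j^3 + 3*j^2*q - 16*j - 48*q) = j + 3*q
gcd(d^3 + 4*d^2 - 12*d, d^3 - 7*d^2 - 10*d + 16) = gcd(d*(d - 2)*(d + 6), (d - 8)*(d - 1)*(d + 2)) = 1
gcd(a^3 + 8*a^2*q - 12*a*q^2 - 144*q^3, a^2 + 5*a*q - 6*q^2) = a + 6*q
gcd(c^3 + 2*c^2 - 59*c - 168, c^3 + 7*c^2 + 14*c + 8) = 1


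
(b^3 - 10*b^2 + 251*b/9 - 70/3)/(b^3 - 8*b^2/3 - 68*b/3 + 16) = (9*b^2 - 36*b + 35)/(3*(3*b^2 + 10*b - 8))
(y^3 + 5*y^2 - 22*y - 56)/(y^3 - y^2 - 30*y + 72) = (y^2 + 9*y + 14)/(y^2 + 3*y - 18)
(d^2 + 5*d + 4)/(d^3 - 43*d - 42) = (d + 4)/(d^2 - d - 42)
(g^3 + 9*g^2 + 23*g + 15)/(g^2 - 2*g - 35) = (g^2 + 4*g + 3)/(g - 7)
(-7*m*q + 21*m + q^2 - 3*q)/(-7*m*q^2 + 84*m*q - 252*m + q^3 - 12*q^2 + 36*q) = (q - 3)/(q^2 - 12*q + 36)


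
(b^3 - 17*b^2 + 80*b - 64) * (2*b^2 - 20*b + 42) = 2*b^5 - 54*b^4 + 542*b^3 - 2442*b^2 + 4640*b - 2688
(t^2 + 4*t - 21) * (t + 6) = t^3 + 10*t^2 + 3*t - 126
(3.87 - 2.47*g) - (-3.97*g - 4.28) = 1.5*g + 8.15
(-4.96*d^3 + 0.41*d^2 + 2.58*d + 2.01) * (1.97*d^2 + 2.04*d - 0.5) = -9.7712*d^5 - 9.3107*d^4 + 8.399*d^3 + 9.0179*d^2 + 2.8104*d - 1.005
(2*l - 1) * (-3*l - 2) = -6*l^2 - l + 2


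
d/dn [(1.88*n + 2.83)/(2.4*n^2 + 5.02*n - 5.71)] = (4.512*n^2 + 9.4376*n - (1.88*n + 2.83)*(4.8*n + 5.02) - 10.7348)/(2.4*n^2 + 5.02*n - 5.71)^2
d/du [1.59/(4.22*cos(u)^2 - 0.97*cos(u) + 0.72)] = (13.4196*cos(u) - 1.5423)*sin(u)/(4.22*cos(u)^2 - 0.97*cos(u) + 0.72)^2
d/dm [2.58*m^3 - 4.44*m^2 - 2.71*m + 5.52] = 7.74*m^2 - 8.88*m - 2.71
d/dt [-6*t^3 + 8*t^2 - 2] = 2*t*(8 - 9*t)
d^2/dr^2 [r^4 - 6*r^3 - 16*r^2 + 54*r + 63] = 12*r^2 - 36*r - 32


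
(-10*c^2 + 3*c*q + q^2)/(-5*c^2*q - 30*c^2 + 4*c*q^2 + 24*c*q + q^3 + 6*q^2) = (-2*c + q)/(-c*q - 6*c + q^2 + 6*q)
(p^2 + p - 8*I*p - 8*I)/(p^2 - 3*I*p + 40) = (p + 1)/(p + 5*I)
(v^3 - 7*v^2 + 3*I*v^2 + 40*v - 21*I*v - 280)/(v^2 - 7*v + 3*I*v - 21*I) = (v^2 + 3*I*v + 40)/(v + 3*I)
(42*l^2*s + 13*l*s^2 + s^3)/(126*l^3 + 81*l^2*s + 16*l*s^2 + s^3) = s/(3*l + s)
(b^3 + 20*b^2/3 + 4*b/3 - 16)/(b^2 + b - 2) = (b^2 + 14*b/3 - 8)/(b - 1)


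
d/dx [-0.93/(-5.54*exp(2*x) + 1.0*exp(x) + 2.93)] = (0.93 - 10.3044*exp(x))*exp(x)/(-5.54*exp(2*x) + 1.0*exp(x) + 2.93)^2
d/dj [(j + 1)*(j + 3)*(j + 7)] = 3*j^2 + 22*j + 31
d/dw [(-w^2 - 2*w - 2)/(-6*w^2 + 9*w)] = (-7*w^2 - 8*w + 6)/(3*w^2*(4*w^2 - 12*w + 9))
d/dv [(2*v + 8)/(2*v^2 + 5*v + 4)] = 2*(2*v^2 + 5*v - (v + 4)*(4*v + 5) + 4)/(2*v^2 + 5*v + 4)^2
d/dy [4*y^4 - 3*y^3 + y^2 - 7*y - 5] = 16*y^3 - 9*y^2 + 2*y - 7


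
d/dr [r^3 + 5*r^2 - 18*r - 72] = 3*r^2 + 10*r - 18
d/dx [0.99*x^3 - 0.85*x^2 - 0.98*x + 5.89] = 2.97*x^2 - 1.7*x - 0.98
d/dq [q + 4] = 1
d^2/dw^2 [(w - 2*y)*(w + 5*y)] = 2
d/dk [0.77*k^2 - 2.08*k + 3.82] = 1.54*k - 2.08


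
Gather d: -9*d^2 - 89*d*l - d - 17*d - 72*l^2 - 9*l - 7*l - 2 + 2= -9*d^2 + d*(-89*l - 18) - 72*l^2 - 16*l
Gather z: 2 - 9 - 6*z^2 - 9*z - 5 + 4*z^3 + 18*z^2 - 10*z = 4*z^3 + 12*z^2 - 19*z - 12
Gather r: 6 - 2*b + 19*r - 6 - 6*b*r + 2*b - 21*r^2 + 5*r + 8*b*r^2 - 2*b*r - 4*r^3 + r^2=-4*r^3 + r^2*(8*b - 20) + r*(24 - 8*b)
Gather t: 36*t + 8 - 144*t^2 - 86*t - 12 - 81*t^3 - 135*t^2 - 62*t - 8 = -81*t^3 - 279*t^2 - 112*t - 12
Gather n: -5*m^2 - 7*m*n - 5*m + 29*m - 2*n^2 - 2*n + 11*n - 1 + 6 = -5*m^2 + 24*m - 2*n^2 + n*(9 - 7*m) + 5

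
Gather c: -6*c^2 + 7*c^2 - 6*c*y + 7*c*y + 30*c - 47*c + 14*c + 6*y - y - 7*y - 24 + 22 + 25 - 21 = c^2 + c*(y - 3) - 2*y + 2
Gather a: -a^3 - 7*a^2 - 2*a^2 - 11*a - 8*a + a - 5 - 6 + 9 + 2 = -a^3 - 9*a^2 - 18*a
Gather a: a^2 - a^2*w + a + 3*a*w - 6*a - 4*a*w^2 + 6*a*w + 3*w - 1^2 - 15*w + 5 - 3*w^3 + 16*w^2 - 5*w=a^2*(1 - w) + a*(-4*w^2 + 9*w - 5) - 3*w^3 + 16*w^2 - 17*w + 4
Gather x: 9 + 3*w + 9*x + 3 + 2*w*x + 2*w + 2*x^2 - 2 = 5*w + 2*x^2 + x*(2*w + 9) + 10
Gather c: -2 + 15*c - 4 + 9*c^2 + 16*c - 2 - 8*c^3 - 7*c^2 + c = -8*c^3 + 2*c^2 + 32*c - 8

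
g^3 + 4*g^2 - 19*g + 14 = (g - 2)*(g - 1)*(g + 7)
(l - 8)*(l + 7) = l^2 - l - 56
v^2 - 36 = (v - 6)*(v + 6)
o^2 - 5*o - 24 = (o - 8)*(o + 3)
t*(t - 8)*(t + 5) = t^3 - 3*t^2 - 40*t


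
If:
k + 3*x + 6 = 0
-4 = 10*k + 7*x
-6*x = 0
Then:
No Solution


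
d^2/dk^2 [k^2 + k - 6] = 2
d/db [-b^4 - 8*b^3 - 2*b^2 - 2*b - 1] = -4*b^3 - 24*b^2 - 4*b - 2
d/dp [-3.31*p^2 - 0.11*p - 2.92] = -6.62*p - 0.11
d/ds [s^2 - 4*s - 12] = 2*s - 4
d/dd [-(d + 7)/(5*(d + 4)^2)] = (d + 10)/(5*(d + 4)^3)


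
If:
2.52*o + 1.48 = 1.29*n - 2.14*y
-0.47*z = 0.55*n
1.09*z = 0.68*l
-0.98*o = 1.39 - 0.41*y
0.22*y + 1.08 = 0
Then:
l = 25.85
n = -13.78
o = -3.47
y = -4.91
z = 16.12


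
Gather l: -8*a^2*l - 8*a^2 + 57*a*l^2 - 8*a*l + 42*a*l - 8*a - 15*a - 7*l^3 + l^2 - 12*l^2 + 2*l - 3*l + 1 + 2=-8*a^2 - 23*a - 7*l^3 + l^2*(57*a - 11) + l*(-8*a^2 + 34*a - 1) + 3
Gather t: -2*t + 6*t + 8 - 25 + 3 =4*t - 14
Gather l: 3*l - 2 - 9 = 3*l - 11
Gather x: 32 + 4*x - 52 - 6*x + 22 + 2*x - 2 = 0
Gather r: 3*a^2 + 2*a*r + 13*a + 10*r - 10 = 3*a^2 + 13*a + r*(2*a + 10) - 10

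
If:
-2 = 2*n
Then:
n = -1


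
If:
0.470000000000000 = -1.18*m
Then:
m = -0.40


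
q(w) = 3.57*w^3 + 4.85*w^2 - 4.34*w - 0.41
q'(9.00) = 950.47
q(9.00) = 2955.91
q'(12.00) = 1654.30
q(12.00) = 6814.87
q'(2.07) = 61.63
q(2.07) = 43.05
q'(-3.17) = 72.53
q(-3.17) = -51.64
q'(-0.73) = -5.71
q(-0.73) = 3.95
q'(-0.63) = -6.20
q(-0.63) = 3.36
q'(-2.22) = 26.91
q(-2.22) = -5.93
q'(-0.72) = -5.77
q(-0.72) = 3.90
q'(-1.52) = 5.66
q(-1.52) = 4.86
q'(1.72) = 44.03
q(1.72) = 24.64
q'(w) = 10.71*w^2 + 9.7*w - 4.34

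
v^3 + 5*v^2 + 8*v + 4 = (v + 1)*(v + 2)^2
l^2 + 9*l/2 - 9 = (l - 3/2)*(l + 6)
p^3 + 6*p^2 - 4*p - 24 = (p - 2)*(p + 2)*(p + 6)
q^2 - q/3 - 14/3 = (q - 7/3)*(q + 2)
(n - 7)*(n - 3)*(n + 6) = n^3 - 4*n^2 - 39*n + 126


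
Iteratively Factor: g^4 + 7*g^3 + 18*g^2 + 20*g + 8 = (g + 2)*(g^3 + 5*g^2 + 8*g + 4) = (g + 2)^2*(g^2 + 3*g + 2) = (g + 1)*(g + 2)^2*(g + 2)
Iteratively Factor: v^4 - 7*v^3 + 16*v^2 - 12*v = (v - 2)*(v^3 - 5*v^2 + 6*v) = (v - 3)*(v - 2)*(v^2 - 2*v) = (v - 3)*(v - 2)^2*(v)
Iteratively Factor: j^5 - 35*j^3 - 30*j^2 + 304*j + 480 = (j + 3)*(j^4 - 3*j^3 - 26*j^2 + 48*j + 160) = (j - 5)*(j + 3)*(j^3 + 2*j^2 - 16*j - 32) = (j - 5)*(j + 3)*(j + 4)*(j^2 - 2*j - 8) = (j - 5)*(j + 2)*(j + 3)*(j + 4)*(j - 4)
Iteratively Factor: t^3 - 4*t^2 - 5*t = (t)*(t^2 - 4*t - 5) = t*(t + 1)*(t - 5)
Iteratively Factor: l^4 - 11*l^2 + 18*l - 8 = (l - 2)*(l^3 + 2*l^2 - 7*l + 4) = (l - 2)*(l - 1)*(l^2 + 3*l - 4) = (l - 2)*(l - 1)*(l + 4)*(l - 1)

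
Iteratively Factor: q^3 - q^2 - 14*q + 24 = (q - 3)*(q^2 + 2*q - 8) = (q - 3)*(q + 4)*(q - 2)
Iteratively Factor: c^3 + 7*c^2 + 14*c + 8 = (c + 1)*(c^2 + 6*c + 8) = (c + 1)*(c + 4)*(c + 2)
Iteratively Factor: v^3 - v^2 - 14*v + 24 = (v - 2)*(v^2 + v - 12) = (v - 2)*(v + 4)*(v - 3)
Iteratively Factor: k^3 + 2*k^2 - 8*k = (k - 2)*(k^2 + 4*k) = k*(k - 2)*(k + 4)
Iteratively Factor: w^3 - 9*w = (w + 3)*(w^2 - 3*w) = w*(w + 3)*(w - 3)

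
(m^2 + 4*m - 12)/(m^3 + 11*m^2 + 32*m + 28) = (m^2 + 4*m - 12)/(m^3 + 11*m^2 + 32*m + 28)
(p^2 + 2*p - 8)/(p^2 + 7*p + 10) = (p^2 + 2*p - 8)/(p^2 + 7*p + 10)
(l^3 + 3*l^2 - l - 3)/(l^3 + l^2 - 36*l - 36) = (l^2 + 2*l - 3)/(l^2 - 36)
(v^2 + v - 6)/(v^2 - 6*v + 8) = (v + 3)/(v - 4)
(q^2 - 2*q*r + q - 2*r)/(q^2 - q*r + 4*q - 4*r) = (q^2 - 2*q*r + q - 2*r)/(q^2 - q*r + 4*q - 4*r)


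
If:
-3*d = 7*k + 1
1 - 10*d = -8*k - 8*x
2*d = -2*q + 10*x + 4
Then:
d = 28*x/47 - 1/94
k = -12*x/47 - 13/94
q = 207*x/47 + 189/94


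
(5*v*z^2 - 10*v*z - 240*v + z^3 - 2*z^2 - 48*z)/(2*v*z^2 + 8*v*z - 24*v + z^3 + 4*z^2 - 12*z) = (5*v*z - 40*v + z^2 - 8*z)/(2*v*z - 4*v + z^2 - 2*z)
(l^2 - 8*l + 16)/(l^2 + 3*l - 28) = (l - 4)/(l + 7)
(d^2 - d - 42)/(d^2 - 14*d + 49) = (d + 6)/(d - 7)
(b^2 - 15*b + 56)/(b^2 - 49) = (b - 8)/(b + 7)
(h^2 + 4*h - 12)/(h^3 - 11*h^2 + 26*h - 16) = (h + 6)/(h^2 - 9*h + 8)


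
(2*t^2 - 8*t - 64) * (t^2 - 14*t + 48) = 2*t^4 - 36*t^3 + 144*t^2 + 512*t - 3072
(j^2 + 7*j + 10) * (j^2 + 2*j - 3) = j^4 + 9*j^3 + 21*j^2 - j - 30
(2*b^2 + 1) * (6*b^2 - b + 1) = 12*b^4 - 2*b^3 + 8*b^2 - b + 1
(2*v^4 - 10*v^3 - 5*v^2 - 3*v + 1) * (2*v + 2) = 4*v^5 - 16*v^4 - 30*v^3 - 16*v^2 - 4*v + 2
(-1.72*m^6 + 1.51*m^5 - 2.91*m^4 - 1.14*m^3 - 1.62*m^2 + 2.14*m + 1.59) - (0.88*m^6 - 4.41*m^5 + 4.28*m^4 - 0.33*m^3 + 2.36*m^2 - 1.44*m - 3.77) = -2.6*m^6 + 5.92*m^5 - 7.19*m^4 - 0.81*m^3 - 3.98*m^2 + 3.58*m + 5.36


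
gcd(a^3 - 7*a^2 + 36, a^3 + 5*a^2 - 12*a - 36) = a^2 - a - 6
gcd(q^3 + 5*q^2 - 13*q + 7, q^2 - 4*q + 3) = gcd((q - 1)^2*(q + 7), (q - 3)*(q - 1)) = q - 1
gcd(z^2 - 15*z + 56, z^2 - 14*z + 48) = z - 8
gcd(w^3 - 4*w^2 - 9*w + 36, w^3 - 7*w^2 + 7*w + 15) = w - 3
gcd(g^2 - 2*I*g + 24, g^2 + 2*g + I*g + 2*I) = 1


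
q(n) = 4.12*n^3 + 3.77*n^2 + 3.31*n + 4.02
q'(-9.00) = 936.61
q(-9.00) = -2723.88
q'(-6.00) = 403.03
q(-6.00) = -770.04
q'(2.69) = 113.03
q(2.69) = 120.40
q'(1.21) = 30.53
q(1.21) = 20.84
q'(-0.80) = 5.19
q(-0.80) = 1.68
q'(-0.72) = 4.29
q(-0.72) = 2.05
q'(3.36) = 168.18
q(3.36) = 213.99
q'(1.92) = 63.35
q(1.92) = 53.43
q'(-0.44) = 2.39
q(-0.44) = 2.94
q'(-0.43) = 2.35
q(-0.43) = 2.97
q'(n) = 12.36*n^2 + 7.54*n + 3.31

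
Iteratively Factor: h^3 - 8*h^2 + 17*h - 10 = (h - 1)*(h^2 - 7*h + 10) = (h - 2)*(h - 1)*(h - 5)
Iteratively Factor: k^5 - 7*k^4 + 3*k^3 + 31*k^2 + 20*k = (k - 5)*(k^4 - 2*k^3 - 7*k^2 - 4*k) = (k - 5)*(k + 1)*(k^3 - 3*k^2 - 4*k) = k*(k - 5)*(k + 1)*(k^2 - 3*k - 4) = k*(k - 5)*(k + 1)^2*(k - 4)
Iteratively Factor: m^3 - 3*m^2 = (m)*(m^2 - 3*m) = m*(m - 3)*(m)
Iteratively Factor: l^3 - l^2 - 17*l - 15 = (l + 3)*(l^2 - 4*l - 5) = (l + 1)*(l + 3)*(l - 5)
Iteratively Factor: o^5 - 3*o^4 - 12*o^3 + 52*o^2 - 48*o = (o + 4)*(o^4 - 7*o^3 + 16*o^2 - 12*o) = (o - 2)*(o + 4)*(o^3 - 5*o^2 + 6*o) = o*(o - 2)*(o + 4)*(o^2 - 5*o + 6) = o*(o - 3)*(o - 2)*(o + 4)*(o - 2)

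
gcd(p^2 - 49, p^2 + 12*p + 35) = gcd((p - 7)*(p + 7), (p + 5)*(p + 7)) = p + 7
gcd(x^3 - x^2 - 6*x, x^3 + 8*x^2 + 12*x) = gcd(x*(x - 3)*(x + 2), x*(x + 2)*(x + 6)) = x^2 + 2*x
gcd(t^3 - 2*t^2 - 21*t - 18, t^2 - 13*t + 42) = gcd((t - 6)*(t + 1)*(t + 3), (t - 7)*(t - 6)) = t - 6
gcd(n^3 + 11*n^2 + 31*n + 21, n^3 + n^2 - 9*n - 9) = n^2 + 4*n + 3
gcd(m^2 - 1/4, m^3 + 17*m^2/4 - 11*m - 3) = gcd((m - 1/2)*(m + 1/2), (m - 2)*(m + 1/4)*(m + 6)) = 1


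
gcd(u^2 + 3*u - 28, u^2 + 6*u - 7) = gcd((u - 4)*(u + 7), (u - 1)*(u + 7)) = u + 7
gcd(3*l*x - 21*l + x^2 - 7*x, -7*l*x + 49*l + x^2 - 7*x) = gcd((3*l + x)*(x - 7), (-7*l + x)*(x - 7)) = x - 7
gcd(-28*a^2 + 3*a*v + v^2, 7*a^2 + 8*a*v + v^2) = 7*a + v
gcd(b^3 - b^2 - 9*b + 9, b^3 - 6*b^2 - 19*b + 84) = b - 3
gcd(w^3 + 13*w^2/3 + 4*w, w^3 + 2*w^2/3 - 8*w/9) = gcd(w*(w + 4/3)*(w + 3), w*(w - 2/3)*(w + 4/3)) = w^2 + 4*w/3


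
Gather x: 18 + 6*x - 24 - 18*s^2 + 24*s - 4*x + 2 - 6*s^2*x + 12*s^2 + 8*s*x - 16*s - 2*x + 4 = -6*s^2 + 8*s + x*(-6*s^2 + 8*s)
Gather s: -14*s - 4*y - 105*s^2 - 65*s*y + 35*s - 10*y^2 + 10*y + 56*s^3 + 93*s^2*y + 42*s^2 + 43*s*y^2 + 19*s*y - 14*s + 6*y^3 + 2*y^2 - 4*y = 56*s^3 + s^2*(93*y - 63) + s*(43*y^2 - 46*y + 7) + 6*y^3 - 8*y^2 + 2*y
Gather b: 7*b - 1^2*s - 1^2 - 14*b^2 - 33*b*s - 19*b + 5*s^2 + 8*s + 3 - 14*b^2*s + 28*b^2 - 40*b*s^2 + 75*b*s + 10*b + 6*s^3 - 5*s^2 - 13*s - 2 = b^2*(14 - 14*s) + b*(-40*s^2 + 42*s - 2) + 6*s^3 - 6*s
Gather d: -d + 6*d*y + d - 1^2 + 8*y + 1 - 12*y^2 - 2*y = 6*d*y - 12*y^2 + 6*y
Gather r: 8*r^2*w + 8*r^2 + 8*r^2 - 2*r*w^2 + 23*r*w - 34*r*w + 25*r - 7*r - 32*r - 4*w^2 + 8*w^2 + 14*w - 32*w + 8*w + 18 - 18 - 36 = r^2*(8*w + 16) + r*(-2*w^2 - 11*w - 14) + 4*w^2 - 10*w - 36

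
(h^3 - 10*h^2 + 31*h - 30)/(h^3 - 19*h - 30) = (h^2 - 5*h + 6)/(h^2 + 5*h + 6)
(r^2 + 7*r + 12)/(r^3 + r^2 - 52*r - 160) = (r + 3)/(r^2 - 3*r - 40)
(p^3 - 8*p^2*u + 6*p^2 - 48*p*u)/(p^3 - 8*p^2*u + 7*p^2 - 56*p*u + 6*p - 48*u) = p/(p + 1)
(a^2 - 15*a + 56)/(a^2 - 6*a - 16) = (a - 7)/(a + 2)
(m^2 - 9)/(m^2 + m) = (m^2 - 9)/(m*(m + 1))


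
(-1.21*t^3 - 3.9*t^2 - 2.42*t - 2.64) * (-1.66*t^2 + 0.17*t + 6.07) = 2.0086*t^5 + 6.2683*t^4 - 3.9905*t^3 - 19.702*t^2 - 15.1382*t - 16.0248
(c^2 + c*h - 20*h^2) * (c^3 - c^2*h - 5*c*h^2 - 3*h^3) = c^5 - 26*c^3*h^2 + 12*c^2*h^3 + 97*c*h^4 + 60*h^5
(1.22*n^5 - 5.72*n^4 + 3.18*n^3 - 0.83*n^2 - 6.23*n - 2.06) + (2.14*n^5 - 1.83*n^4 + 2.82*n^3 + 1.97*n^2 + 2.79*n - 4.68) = 3.36*n^5 - 7.55*n^4 + 6.0*n^3 + 1.14*n^2 - 3.44*n - 6.74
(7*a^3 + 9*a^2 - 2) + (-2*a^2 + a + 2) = 7*a^3 + 7*a^2 + a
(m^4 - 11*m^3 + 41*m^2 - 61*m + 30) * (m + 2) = m^5 - 9*m^4 + 19*m^3 + 21*m^2 - 92*m + 60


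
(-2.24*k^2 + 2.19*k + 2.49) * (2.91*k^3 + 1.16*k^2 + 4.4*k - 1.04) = -6.5184*k^5 + 3.7745*k^4 - 0.069700000000001*k^3 + 14.854*k^2 + 8.6784*k - 2.5896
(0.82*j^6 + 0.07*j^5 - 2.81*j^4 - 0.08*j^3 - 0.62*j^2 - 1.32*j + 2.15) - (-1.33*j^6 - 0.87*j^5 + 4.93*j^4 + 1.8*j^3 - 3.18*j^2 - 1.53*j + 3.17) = 2.15*j^6 + 0.94*j^5 - 7.74*j^4 - 1.88*j^3 + 2.56*j^2 + 0.21*j - 1.02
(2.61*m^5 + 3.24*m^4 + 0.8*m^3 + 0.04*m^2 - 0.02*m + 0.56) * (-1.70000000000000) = -4.437*m^5 - 5.508*m^4 - 1.36*m^3 - 0.068*m^2 + 0.034*m - 0.952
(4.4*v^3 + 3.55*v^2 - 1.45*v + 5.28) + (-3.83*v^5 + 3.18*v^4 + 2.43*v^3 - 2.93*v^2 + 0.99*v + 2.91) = -3.83*v^5 + 3.18*v^4 + 6.83*v^3 + 0.62*v^2 - 0.46*v + 8.19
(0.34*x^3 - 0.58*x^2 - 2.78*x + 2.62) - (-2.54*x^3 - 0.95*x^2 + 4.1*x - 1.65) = 2.88*x^3 + 0.37*x^2 - 6.88*x + 4.27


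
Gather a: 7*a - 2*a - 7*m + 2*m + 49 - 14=5*a - 5*m + 35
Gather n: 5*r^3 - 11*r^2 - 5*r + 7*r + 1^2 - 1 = 5*r^3 - 11*r^2 + 2*r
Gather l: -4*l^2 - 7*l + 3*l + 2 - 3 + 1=-4*l^2 - 4*l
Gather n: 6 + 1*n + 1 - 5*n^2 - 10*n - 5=-5*n^2 - 9*n + 2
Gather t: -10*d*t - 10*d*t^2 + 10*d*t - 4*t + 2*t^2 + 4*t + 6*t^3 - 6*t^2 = 6*t^3 + t^2*(-10*d - 4)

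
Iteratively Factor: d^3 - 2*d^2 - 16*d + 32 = (d - 4)*(d^2 + 2*d - 8) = (d - 4)*(d - 2)*(d + 4)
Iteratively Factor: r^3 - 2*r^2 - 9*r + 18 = (r - 3)*(r^2 + r - 6) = (r - 3)*(r + 3)*(r - 2)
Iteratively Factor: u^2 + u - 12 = (u + 4)*(u - 3)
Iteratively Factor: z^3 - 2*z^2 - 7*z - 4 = (z + 1)*(z^2 - 3*z - 4) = (z + 1)^2*(z - 4)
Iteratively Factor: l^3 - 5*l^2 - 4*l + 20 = (l - 5)*(l^2 - 4) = (l - 5)*(l - 2)*(l + 2)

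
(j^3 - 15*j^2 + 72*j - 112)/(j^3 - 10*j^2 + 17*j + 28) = (j - 4)/(j + 1)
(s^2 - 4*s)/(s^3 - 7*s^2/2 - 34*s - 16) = 2*s*(4 - s)/(-2*s^3 + 7*s^2 + 68*s + 32)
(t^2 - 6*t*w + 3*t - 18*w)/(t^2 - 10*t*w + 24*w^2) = (t + 3)/(t - 4*w)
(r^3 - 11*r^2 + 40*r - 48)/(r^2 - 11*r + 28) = (r^2 - 7*r + 12)/(r - 7)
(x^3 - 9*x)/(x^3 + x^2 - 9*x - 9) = x/(x + 1)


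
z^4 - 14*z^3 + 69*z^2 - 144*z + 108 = (z - 6)*(z - 3)^2*(z - 2)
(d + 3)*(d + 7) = d^2 + 10*d + 21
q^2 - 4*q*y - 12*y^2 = (q - 6*y)*(q + 2*y)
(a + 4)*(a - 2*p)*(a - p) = a^3 - 3*a^2*p + 4*a^2 + 2*a*p^2 - 12*a*p + 8*p^2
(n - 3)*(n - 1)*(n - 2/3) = n^3 - 14*n^2/3 + 17*n/3 - 2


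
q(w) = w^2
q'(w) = 2*w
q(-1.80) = 3.24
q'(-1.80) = -3.60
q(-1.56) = 2.43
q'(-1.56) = -3.12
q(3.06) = 9.36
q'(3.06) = 6.12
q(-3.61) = 13.03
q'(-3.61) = -7.22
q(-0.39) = 0.15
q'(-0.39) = -0.78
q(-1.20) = 1.44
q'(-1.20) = -2.40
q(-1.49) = 2.22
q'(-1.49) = -2.98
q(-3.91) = 15.29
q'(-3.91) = -7.82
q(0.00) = 0.00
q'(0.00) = 0.00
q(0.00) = 0.00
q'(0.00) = 0.00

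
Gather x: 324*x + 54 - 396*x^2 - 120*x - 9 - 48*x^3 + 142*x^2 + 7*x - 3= -48*x^3 - 254*x^2 + 211*x + 42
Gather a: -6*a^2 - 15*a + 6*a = -6*a^2 - 9*a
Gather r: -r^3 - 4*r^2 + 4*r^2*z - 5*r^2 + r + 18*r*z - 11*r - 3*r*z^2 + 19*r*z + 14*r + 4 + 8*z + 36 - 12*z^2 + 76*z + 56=-r^3 + r^2*(4*z - 9) + r*(-3*z^2 + 37*z + 4) - 12*z^2 + 84*z + 96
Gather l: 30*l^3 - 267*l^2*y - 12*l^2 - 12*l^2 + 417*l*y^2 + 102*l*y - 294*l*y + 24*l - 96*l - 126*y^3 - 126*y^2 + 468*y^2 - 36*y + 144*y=30*l^3 + l^2*(-267*y - 24) + l*(417*y^2 - 192*y - 72) - 126*y^3 + 342*y^2 + 108*y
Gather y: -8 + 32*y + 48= 32*y + 40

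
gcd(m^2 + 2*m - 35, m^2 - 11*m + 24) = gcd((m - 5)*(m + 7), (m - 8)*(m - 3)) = 1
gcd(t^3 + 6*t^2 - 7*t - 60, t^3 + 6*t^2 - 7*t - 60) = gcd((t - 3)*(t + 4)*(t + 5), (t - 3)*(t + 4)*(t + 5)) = t^3 + 6*t^2 - 7*t - 60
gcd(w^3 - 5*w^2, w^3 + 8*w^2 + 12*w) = w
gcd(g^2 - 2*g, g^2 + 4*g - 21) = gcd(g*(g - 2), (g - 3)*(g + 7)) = 1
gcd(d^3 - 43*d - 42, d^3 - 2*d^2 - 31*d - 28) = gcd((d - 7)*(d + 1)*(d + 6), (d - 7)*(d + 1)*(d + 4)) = d^2 - 6*d - 7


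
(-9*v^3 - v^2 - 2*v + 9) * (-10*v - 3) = 90*v^4 + 37*v^3 + 23*v^2 - 84*v - 27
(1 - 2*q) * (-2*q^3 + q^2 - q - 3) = 4*q^4 - 4*q^3 + 3*q^2 + 5*q - 3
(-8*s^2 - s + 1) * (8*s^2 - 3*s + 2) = -64*s^4 + 16*s^3 - 5*s^2 - 5*s + 2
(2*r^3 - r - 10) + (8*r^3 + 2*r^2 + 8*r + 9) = 10*r^3 + 2*r^2 + 7*r - 1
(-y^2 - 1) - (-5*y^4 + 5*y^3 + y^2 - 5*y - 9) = 5*y^4 - 5*y^3 - 2*y^2 + 5*y + 8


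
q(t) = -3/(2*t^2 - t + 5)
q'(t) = -3*(1 - 4*t)/(2*t^2 - t + 5)^2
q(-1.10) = -0.35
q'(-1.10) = -0.22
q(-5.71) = -0.04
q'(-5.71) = -0.01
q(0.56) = -0.59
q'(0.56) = 0.14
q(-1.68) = -0.24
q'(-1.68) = -0.15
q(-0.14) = -0.58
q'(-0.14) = -0.17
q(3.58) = -0.11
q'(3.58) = 0.05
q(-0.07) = -0.59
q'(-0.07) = -0.15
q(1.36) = -0.41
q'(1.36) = 0.25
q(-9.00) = -0.02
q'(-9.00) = 0.00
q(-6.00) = -0.04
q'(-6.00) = -0.01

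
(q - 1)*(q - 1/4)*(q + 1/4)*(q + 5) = q^4 + 4*q^3 - 81*q^2/16 - q/4 + 5/16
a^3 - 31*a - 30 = (a - 6)*(a + 1)*(a + 5)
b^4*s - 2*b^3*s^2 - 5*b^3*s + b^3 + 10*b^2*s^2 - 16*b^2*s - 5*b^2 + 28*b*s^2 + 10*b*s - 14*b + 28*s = (b - 7)*(b + 2)*(b - 2*s)*(b*s + 1)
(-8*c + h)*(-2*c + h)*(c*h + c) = 16*c^3*h + 16*c^3 - 10*c^2*h^2 - 10*c^2*h + c*h^3 + c*h^2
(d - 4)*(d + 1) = d^2 - 3*d - 4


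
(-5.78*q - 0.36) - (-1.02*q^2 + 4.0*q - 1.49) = 1.02*q^2 - 9.78*q + 1.13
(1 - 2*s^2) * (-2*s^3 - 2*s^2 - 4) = 4*s^5 + 4*s^4 - 2*s^3 + 6*s^2 - 4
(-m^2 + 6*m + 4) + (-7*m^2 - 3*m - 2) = -8*m^2 + 3*m + 2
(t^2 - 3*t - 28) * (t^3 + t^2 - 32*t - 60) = t^5 - 2*t^4 - 63*t^3 + 8*t^2 + 1076*t + 1680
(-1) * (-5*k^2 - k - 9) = 5*k^2 + k + 9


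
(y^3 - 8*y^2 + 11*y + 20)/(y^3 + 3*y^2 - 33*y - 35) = (y - 4)/(y + 7)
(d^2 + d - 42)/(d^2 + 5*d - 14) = (d - 6)/(d - 2)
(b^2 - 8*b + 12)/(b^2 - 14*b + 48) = (b - 2)/(b - 8)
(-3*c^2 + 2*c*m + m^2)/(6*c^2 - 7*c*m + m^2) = (-3*c - m)/(6*c - m)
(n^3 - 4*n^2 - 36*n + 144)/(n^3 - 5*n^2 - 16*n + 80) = (n^2 - 36)/(n^2 - n - 20)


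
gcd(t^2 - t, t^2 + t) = t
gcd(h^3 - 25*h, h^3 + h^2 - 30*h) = h^2 - 5*h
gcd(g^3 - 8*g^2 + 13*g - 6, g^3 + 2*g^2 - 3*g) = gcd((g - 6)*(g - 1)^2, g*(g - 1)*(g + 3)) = g - 1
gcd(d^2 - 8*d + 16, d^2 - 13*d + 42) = 1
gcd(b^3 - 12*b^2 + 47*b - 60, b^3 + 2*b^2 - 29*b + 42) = b - 3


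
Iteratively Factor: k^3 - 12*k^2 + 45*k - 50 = (k - 5)*(k^2 - 7*k + 10) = (k - 5)*(k - 2)*(k - 5)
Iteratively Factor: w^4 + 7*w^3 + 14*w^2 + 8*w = (w)*(w^3 + 7*w^2 + 14*w + 8) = w*(w + 2)*(w^2 + 5*w + 4) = w*(w + 2)*(w + 4)*(w + 1)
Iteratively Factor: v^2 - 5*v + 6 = (v - 3)*(v - 2)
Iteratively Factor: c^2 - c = (c - 1)*(c)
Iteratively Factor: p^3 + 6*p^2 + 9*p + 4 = (p + 4)*(p^2 + 2*p + 1) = (p + 1)*(p + 4)*(p + 1)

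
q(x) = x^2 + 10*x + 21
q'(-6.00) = -2.00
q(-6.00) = -3.00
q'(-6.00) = -2.00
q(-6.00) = -3.00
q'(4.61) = 19.22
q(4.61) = 88.35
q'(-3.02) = 3.96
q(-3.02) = -0.08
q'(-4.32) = 1.36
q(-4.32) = -3.54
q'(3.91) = 17.82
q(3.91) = 75.39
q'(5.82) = 21.64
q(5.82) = 113.07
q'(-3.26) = 3.48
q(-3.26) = -0.97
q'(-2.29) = 5.42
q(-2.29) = 3.34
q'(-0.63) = 8.74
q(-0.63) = 15.10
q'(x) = 2*x + 10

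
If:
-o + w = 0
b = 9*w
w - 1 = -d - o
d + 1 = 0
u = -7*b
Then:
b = 9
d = -1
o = 1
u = -63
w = 1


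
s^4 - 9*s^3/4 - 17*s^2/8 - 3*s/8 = s*(s - 3)*(s + 1/4)*(s + 1/2)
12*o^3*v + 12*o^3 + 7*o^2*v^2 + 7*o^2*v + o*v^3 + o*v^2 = (3*o + v)*(4*o + v)*(o*v + o)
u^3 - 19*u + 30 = (u - 3)*(u - 2)*(u + 5)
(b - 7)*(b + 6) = b^2 - b - 42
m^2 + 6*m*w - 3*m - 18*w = (m - 3)*(m + 6*w)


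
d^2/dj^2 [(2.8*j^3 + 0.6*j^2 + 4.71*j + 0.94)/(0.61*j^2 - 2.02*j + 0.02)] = (27.765742*j^3 + 1.376004*j^2 - 7.28766000000001*j + 8.029264)/(0.226981*j^6 - 2.254926*j^5 + 7.489458*j^4 - 8.390272*j^3 + 0.245556*j^2 - 0.002424*j + 8.0e-6)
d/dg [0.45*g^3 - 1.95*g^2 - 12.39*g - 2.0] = 1.35*g^2 - 3.9*g - 12.39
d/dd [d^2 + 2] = 2*d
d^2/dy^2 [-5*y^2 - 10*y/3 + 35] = -10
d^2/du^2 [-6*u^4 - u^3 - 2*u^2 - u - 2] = -72*u^2 - 6*u - 4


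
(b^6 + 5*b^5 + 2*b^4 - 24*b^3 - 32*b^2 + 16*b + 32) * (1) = b^6 + 5*b^5 + 2*b^4 - 24*b^3 - 32*b^2 + 16*b + 32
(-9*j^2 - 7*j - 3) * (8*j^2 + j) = -72*j^4 - 65*j^3 - 31*j^2 - 3*j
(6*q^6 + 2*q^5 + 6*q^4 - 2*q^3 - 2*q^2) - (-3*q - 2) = 6*q^6 + 2*q^5 + 6*q^4 - 2*q^3 - 2*q^2 + 3*q + 2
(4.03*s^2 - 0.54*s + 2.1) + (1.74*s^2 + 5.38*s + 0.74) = 5.77*s^2 + 4.84*s + 2.84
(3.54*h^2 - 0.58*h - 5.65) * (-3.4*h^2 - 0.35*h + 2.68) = -12.036*h^4 + 0.733*h^3 + 28.9002*h^2 + 0.4231*h - 15.142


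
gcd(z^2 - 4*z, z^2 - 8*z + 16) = z - 4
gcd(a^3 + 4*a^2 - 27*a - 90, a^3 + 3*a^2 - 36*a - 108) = a^2 + 9*a + 18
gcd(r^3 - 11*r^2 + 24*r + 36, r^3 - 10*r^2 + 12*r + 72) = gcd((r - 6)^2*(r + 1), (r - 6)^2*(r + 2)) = r^2 - 12*r + 36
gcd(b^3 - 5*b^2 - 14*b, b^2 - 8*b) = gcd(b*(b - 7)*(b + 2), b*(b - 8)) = b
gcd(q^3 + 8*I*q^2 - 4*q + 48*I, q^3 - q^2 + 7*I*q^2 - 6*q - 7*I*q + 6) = q + 6*I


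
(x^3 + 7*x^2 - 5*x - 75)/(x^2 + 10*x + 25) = x - 3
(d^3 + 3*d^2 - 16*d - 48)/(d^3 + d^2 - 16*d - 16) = (d + 3)/(d + 1)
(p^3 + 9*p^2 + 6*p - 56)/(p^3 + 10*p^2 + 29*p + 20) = (p^2 + 5*p - 14)/(p^2 + 6*p + 5)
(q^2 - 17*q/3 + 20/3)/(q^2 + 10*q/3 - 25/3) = (q - 4)/(q + 5)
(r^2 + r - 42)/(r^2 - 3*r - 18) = (r + 7)/(r + 3)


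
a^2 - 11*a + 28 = (a - 7)*(a - 4)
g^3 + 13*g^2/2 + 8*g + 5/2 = (g + 1/2)*(g + 1)*(g + 5)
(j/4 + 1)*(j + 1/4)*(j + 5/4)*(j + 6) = j^4/4 + 23*j^3/8 + 629*j^2/64 + 313*j/32 + 15/8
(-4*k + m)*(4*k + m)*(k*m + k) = -16*k^3*m - 16*k^3 + k*m^3 + k*m^2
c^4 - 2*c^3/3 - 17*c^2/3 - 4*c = c*(c - 3)*(c + 1)*(c + 4/3)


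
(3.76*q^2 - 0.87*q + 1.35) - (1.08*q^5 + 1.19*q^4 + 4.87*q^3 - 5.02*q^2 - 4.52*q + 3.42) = -1.08*q^5 - 1.19*q^4 - 4.87*q^3 + 8.78*q^2 + 3.65*q - 2.07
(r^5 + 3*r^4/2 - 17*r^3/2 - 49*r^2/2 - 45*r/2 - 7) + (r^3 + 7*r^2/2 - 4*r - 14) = r^5 + 3*r^4/2 - 15*r^3/2 - 21*r^2 - 53*r/2 - 21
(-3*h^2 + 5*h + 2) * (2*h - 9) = -6*h^3 + 37*h^2 - 41*h - 18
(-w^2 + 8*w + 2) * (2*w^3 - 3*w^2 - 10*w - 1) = -2*w^5 + 19*w^4 - 10*w^3 - 85*w^2 - 28*w - 2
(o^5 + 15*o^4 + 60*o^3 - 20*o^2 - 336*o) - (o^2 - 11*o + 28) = o^5 + 15*o^4 + 60*o^3 - 21*o^2 - 325*o - 28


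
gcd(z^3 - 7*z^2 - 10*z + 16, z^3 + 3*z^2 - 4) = z^2 + z - 2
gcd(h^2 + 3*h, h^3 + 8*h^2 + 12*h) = h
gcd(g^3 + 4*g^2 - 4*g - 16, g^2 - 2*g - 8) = g + 2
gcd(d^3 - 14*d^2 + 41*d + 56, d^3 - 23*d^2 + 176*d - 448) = d^2 - 15*d + 56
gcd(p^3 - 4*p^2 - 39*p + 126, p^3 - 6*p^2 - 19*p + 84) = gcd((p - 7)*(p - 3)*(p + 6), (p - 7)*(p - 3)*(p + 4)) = p^2 - 10*p + 21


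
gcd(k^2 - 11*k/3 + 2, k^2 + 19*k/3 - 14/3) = k - 2/3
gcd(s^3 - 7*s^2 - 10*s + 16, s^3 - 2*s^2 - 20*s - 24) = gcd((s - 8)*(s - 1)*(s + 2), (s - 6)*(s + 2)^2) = s + 2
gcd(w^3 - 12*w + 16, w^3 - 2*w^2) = w - 2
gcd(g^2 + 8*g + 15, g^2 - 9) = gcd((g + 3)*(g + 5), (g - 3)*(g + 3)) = g + 3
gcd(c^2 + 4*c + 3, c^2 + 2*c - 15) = 1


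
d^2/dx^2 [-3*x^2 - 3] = -6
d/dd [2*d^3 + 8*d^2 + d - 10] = 6*d^2 + 16*d + 1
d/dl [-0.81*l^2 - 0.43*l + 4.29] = -1.62*l - 0.43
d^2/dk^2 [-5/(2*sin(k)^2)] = 5*(2*sin(k)^2 - 3)/sin(k)^4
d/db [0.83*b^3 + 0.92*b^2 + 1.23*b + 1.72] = 2.49*b^2 + 1.84*b + 1.23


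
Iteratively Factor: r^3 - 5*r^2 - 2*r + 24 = (r - 3)*(r^2 - 2*r - 8) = (r - 3)*(r + 2)*(r - 4)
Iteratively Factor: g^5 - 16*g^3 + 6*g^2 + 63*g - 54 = (g + 3)*(g^4 - 3*g^3 - 7*g^2 + 27*g - 18) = (g + 3)^2*(g^3 - 6*g^2 + 11*g - 6) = (g - 1)*(g + 3)^2*(g^2 - 5*g + 6) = (g - 3)*(g - 1)*(g + 3)^2*(g - 2)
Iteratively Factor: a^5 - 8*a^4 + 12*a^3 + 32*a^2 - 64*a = (a - 4)*(a^4 - 4*a^3 - 4*a^2 + 16*a) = a*(a - 4)*(a^3 - 4*a^2 - 4*a + 16) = a*(a - 4)*(a - 2)*(a^2 - 2*a - 8) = a*(a - 4)^2*(a - 2)*(a + 2)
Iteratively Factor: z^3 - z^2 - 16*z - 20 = (z + 2)*(z^2 - 3*z - 10) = (z + 2)^2*(z - 5)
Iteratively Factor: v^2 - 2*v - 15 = (v - 5)*(v + 3)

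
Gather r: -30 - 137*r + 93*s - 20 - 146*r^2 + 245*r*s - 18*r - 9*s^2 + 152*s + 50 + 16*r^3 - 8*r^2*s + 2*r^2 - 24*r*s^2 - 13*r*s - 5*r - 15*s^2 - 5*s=16*r^3 + r^2*(-8*s - 144) + r*(-24*s^2 + 232*s - 160) - 24*s^2 + 240*s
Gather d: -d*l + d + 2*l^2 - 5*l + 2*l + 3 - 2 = d*(1 - l) + 2*l^2 - 3*l + 1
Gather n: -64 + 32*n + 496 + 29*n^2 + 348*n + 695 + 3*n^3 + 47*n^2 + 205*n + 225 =3*n^3 + 76*n^2 + 585*n + 1352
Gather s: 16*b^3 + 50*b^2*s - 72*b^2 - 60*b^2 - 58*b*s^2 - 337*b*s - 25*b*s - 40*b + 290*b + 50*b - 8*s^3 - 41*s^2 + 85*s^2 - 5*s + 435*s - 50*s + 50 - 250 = 16*b^3 - 132*b^2 + 300*b - 8*s^3 + s^2*(44 - 58*b) + s*(50*b^2 - 362*b + 380) - 200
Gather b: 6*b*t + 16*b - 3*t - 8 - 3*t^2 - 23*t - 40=b*(6*t + 16) - 3*t^2 - 26*t - 48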